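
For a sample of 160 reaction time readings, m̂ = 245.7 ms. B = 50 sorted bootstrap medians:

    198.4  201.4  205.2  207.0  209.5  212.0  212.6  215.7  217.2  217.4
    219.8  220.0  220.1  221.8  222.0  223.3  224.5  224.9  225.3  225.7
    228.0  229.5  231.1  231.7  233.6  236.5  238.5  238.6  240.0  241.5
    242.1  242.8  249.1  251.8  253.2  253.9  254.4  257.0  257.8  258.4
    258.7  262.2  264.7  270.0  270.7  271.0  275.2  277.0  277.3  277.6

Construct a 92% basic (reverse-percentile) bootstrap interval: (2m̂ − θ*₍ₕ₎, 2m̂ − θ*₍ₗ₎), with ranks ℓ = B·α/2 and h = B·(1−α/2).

(214.4, 290.0)

Percentile endpoints at ranks 2 and 48: θ*₍2₎ = 201.4, θ*₍48₎ = 277.0.
Basic interval reflects these around m̂:
  lower = 2 × 245.7 − 277.0 = 214.4
  upper = 2 × 245.7 − 201.4 = 290.0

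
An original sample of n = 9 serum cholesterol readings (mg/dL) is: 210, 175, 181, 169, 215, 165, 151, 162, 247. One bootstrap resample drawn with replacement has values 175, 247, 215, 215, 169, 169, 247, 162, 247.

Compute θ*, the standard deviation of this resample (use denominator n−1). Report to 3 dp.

Mean = 205.1111; sum of squared deviations = 10832.8889
s² = 10832.8889 / 8 = 1354.1111
s = √1354.1111 = 36.798

θ* = 36.798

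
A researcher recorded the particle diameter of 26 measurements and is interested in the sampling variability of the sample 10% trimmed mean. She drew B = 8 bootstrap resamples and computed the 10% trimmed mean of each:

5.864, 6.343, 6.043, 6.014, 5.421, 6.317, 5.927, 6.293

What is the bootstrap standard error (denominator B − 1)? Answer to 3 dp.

Bootstrap SE is the standard deviation of the 8 replicate 10% trimmed means.
Mean of replicates: (5.864 + 6.343 + 6.043 + 6.014 + 5.421 + 6.317 + 5.927 + 6.293) / 8 = 48.2220 / 8 = 6.0278
Sum of squared deviations: (−0.1638)² + (+0.3152)² + (+0.0152)² + (−0.0137)² + (−0.6067)² + (+0.2893)² + (−0.1008)² + (+0.2652)² = 0.6589
Variance = 0.6589 / 7 = 0.0941
SE* = √0.0941

SE* = 0.307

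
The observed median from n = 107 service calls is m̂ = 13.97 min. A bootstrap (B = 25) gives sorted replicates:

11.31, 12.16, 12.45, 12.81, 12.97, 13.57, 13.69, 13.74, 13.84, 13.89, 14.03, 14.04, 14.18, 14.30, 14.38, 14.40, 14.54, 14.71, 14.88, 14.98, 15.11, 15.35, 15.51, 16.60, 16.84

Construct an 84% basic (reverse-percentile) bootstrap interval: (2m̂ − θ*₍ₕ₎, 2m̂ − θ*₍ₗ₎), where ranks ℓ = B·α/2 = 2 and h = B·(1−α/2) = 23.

(12.43, 15.78)

Percentile endpoints at ranks 2 and 23: θ*₍2₎ = 12.16, θ*₍23₎ = 15.51.
Basic interval reflects these around m̂:
  lower = 2 × 13.97 − 15.51 = 12.43
  upper = 2 × 13.97 − 12.16 = 15.78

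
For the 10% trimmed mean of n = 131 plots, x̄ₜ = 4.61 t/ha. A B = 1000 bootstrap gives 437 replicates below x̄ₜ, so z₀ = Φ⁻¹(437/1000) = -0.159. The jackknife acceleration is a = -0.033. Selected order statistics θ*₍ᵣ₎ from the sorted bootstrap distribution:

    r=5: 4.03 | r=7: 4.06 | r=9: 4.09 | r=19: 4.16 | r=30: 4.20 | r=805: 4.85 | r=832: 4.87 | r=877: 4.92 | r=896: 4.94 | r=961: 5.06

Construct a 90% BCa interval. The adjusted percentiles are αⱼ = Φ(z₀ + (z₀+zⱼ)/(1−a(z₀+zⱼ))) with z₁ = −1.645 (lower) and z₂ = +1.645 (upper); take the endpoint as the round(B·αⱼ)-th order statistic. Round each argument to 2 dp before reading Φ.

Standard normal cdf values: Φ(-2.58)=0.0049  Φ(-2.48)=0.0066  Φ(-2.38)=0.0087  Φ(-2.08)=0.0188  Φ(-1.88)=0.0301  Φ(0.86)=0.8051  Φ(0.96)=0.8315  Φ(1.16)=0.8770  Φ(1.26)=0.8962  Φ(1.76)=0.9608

(4.16, 4.94)

Lower: z₀ + z₁ = -0.159 + (-1.645) = -1.804; 1 − a(z₀+z₁) = 1 − (-0.033)(-1.804) = 0.9405; argument = -0.159 + (-1.804)/0.9405 = -2.0772 → -2.08.
α₁ = Φ(-2.08) = 0.0188; rank = round(1000 × 0.0188) = 19; θ*₍19₎ = 4.16.
Upper: z₀ + z₂ = 1.486; 1 − a(z₀+z₂) = 1.0490; argument = 1.2575 → 1.26; α₂ = 0.8962; rank = 896; θ*₍896₎ = 4.94.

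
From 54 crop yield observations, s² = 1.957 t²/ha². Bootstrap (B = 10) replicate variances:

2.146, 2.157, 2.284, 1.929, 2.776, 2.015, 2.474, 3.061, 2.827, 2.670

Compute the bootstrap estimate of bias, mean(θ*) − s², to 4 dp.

mean(θ*) = (2.146 + 2.157 + 2.284 + 1.929 + 2.776 + 2.015 + 2.474 + 3.061 + 2.827 + 2.670) / 10 = 2.43390
bias = 2.43390 − 1.957

bias = +0.4769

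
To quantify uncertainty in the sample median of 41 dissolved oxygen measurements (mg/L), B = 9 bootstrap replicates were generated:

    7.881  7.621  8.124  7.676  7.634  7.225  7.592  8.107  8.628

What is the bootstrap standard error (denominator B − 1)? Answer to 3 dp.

SE* = 0.408

Bootstrap SE is the standard deviation of the 9 replicate medians.
Mean of replicates: (7.881 + 7.621 + 8.124 + 7.676 + 7.634 + 7.225 + 7.592 + 8.107 + 8.628) / 9 = 70.4880 / 9 = 7.8320
Sum of squared deviations: (+0.0490)² + (−0.2110)² + (+0.2920)² + (−0.1560)² + (−0.1980)² + (−0.6070)² + (−0.2400)² + (+0.2750)² + (+0.7960)² = 1.3310
Variance = 1.3310 / 8 = 0.1664
SE* = √0.1664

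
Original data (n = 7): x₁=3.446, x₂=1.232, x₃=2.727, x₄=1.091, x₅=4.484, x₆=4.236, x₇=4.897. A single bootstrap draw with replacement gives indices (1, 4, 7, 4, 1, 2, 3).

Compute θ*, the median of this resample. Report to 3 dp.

θ* = 2.727

Resample values: 3.446, 1.091, 4.897, 1.091, 3.446, 1.232, 2.727.
Sorted: 1.091, 1.091, 1.232, 2.727, 3.446, 3.446, 4.897
Median = middle value = 2.727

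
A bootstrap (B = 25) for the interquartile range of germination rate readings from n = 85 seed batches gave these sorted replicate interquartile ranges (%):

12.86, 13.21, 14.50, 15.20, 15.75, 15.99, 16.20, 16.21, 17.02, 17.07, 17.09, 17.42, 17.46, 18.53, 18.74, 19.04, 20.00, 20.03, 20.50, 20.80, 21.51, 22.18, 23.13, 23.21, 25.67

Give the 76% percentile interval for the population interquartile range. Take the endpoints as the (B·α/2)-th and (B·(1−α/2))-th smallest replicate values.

(14.50, 22.18)

α = 0.24; lower rank = 25 × 0.120 = 3; upper rank = 25 × 0.880 = 22.
The 3rd smallest replicate is 14.50; the 22nd is 22.18.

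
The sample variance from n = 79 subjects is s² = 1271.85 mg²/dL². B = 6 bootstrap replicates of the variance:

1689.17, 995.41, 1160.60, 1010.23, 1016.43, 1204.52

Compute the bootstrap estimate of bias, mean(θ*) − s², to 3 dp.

bias = −92.457

mean(θ*) = (1689.17 + 995.41 + 1160.60 + 1010.23 + 1016.43 + 1204.52) / 6 = 1179.3933
bias = 1179.3933 − 1271.85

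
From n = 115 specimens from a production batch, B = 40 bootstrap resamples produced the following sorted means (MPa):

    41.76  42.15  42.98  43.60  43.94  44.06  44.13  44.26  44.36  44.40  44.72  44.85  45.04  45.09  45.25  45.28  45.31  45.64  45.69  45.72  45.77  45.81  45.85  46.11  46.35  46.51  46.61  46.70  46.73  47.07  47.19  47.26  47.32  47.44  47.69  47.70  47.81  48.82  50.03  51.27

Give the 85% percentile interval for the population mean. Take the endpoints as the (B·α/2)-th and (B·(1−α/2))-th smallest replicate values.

α = 0.15; lower rank = 40 × 0.075 = 3; upper rank = 40 × 0.925 = 37.
The 3rd smallest replicate is 42.98; the 37th is 47.81.

(42.98, 47.81)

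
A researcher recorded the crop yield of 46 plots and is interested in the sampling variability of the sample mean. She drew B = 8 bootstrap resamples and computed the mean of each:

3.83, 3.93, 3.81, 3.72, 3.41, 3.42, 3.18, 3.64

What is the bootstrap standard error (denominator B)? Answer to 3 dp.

Bootstrap SE is the standard deviation of the 8 replicate means.
Mean of replicates: (3.83 + 3.93 + 3.81 + 3.72 + 3.41 + 3.42 + 3.18 + 3.64) / 8 = 28.9400 / 8 = 3.6175
Sum of squared deviations: (+0.2125)² + (+0.3125)² + (+0.1925)² + (+0.1025)² + (−0.2075)² + (−0.1975)² + (−0.4375)² + (+0.0225)² = 0.4644
Variance = 0.4644 / 8 = 0.0580
SE* = √0.0580

SE* = 0.241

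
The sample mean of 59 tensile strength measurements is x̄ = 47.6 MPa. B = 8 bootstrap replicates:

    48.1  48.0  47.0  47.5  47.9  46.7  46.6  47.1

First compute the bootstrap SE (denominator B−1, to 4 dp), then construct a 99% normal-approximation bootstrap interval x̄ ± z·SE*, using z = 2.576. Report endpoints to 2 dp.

Mean of replicates = 47.3625; sum of squared deviations = 2.4787; SE* = √(2.4787/7) = 0.5951
Margin = 2.576 × 0.5951 = 1.533
Interval: 47.6 ± 1.533

(46.07, 49.13)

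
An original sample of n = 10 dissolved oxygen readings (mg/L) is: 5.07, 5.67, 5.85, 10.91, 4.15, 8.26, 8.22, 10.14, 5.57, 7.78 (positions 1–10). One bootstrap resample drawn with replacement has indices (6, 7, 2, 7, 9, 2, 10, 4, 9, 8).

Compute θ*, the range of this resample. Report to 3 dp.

θ* = 5.340

Resample values: 8.26, 8.22, 5.67, 8.22, 5.57, 5.67, 7.78, 10.91, 5.57, 10.14.
Range = 10.91 − 5.57 = 5.340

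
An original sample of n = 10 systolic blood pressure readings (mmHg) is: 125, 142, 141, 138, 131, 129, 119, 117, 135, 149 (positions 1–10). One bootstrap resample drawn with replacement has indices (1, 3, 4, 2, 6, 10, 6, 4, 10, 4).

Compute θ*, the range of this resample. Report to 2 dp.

Resample values: 125, 141, 138, 142, 129, 149, 129, 138, 149, 138.
Range = 149 − 125 = 24.00

θ* = 24.00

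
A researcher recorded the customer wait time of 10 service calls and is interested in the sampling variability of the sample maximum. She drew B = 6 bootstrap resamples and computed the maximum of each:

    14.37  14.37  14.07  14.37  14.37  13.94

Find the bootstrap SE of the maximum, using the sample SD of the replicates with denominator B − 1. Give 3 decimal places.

Bootstrap SE is the standard deviation of the 6 replicate maximums.
Mean of replicates: (14.37 + 14.37 + 14.07 + 14.37 + 14.37 + 13.94) / 6 = 85.4900 / 6 = 14.2483
Sum of squared deviations: (+0.1217)² + (+0.1217)² + (−0.1783)² + (+0.1217)² + (+0.1217)² + (−0.3083)² = 0.1861
Variance = 0.1861 / 5 = 0.0372
SE* = √0.0372

SE* = 0.193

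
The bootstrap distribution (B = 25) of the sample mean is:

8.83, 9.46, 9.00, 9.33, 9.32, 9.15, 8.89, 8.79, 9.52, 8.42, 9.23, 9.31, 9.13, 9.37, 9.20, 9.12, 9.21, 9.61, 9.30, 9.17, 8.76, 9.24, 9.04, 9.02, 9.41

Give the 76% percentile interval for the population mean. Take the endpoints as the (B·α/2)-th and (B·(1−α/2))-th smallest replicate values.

Sorted replicates: 8.42, 8.76, 8.79, 8.83, 8.89, 9.00, 9.02, 9.04, 9.12, 9.13, 9.15, 9.17, 9.20, 9.21, 9.23, 9.24, 9.30, 9.31, 9.32, 9.33, 9.37, 9.41, 9.46, 9.52, 9.61
α = 0.24; lower rank = 25 × 0.120 = 3; upper rank = 25 × 0.880 = 22.
The 3rd smallest replicate is 8.79; the 22nd is 9.41.

(8.79, 9.41)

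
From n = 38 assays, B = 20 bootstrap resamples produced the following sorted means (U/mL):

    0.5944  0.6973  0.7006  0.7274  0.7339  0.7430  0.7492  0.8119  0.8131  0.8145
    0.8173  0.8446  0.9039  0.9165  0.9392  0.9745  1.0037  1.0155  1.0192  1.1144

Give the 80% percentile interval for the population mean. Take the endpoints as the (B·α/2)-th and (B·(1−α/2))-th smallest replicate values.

(0.6973, 1.0155)

α = 0.20; lower rank = 20 × 0.100 = 2; upper rank = 20 × 0.900 = 18.
The 2nd smallest replicate is 0.6973; the 18th is 1.0155.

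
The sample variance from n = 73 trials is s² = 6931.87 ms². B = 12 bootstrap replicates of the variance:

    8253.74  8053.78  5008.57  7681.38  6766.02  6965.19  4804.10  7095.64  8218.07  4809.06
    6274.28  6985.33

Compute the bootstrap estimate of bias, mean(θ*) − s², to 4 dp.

bias = −188.9400

mean(θ*) = (8253.74 + 8053.78 + 5008.57 + 7681.38 + 6766.02 + 6965.19 + 4804.10 + 7095.64 + 8218.07 + 4809.06 + 6274.28 + 6985.33) / 12 = 6742.93000
bias = 6742.93000 − 6931.87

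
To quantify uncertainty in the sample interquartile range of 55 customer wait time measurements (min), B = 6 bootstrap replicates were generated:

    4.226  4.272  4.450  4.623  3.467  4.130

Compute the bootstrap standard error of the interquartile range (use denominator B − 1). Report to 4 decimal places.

Bootstrap SE is the standard deviation of the 6 replicate interquartile ranges.
Mean of replicates: (4.226 + 4.272 + 4.450 + 4.623 + 3.467 + 4.130) / 6 = 25.16800 / 6 = 4.19467
Sum of squared deviations: (+0.03133)² + (+0.07733)² + (+0.25533)² + (+0.42833)² + (−0.72767)² + (−0.06467)² = 0.78931
Variance = 0.78931 / 5 = 0.15786
SE* = √0.15786

SE* = 0.3973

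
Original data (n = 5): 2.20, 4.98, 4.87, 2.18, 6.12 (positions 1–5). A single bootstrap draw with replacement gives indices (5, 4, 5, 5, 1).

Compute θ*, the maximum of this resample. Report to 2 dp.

θ* = 6.12

Resample values: 6.12, 2.18, 6.12, 6.12, 2.20.
Maximum = 6.12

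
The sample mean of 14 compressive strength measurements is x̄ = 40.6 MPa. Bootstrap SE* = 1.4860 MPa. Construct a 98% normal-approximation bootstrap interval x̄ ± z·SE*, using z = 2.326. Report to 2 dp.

Margin = 2.326 × 1.4860 = 3.456
Interval: 40.6 ± 3.456

(37.14, 44.06)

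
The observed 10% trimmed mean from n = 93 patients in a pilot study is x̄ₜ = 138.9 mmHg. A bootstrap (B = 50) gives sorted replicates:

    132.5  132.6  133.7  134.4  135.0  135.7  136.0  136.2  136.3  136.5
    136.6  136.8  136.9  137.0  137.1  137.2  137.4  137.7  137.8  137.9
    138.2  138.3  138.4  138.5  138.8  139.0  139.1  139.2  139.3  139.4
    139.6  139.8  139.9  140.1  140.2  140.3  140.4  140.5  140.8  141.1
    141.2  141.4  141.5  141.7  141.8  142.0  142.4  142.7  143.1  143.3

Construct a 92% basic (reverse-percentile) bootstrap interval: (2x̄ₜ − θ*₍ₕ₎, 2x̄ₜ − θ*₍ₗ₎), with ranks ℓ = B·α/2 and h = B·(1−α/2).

(135.1, 145.2)

Percentile endpoints at ranks 2 and 48: θ*₍2₎ = 132.6, θ*₍48₎ = 142.7.
Basic interval reflects these around x̄ₜ:
  lower = 2 × 138.9 − 142.7 = 135.1
  upper = 2 × 138.9 − 132.6 = 145.2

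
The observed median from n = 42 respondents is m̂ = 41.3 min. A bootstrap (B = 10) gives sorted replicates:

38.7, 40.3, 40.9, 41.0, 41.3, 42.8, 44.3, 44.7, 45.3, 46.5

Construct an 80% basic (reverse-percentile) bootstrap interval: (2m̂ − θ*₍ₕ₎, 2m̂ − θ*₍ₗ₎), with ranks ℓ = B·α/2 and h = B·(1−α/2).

(37.3, 43.9)

Percentile endpoints at ranks 1 and 9: θ*₍1₎ = 38.7, θ*₍9₎ = 45.3.
Basic interval reflects these around m̂:
  lower = 2 × 41.3 − 45.3 = 37.3
  upper = 2 × 41.3 − 38.7 = 43.9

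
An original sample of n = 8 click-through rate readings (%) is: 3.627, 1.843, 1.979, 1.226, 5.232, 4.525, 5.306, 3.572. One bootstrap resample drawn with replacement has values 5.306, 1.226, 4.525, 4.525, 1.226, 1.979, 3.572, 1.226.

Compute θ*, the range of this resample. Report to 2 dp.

Range = 5.306 − 1.226 = 4.08

θ* = 4.08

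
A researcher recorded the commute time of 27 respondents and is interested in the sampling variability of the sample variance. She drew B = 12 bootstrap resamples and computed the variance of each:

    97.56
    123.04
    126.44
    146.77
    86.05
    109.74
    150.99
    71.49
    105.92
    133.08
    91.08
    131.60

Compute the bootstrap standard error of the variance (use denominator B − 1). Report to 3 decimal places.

Bootstrap SE is the standard deviation of the 12 replicate variances.
Mean of replicates: (97.56 + 123.04 + 126.44 + 146.77 + 86.05 + 109.74 + 150.99 + 71.49 + 105.92 + 133.08 + 91.08 + 131.60) / 12 = 1373.7600 / 12 = 114.4800
Sum of squared deviations: (−16.9200)² + (+8.5600)² + (+11.9600)² + (+32.2900)² + (−28.4300)² + (−4.7400)² + (+36.5100)² + (−42.9900)² + (−8.5600)² + (+18.6000)² + (−23.4000)² + (+17.1200)² = 6816.9864
Variance = 6816.9864 / 11 = 619.7260
SE* = √619.7260

SE* = 24.894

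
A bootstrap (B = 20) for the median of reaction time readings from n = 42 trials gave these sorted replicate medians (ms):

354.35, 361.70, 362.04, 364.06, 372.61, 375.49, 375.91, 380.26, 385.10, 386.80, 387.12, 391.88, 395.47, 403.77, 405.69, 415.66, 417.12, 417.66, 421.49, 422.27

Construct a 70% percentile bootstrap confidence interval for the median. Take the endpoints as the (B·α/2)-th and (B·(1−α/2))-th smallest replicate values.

(362.04, 417.12)

α = 0.30; lower rank = 20 × 0.150 = 3; upper rank = 20 × 0.850 = 17.
The 3rd smallest replicate is 362.04; the 17th is 417.12.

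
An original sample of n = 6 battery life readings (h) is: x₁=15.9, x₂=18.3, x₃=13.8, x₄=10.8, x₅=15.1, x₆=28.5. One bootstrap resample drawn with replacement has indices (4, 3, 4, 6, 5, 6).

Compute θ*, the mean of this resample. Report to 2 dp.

θ* = 17.92

Resample values: 10.8, 13.8, 10.8, 28.5, 15.1, 28.5.
Mean = (10.8 + 13.8 + 10.8 + 28.5 + 15.1 + 28.5) / 6 = 107.50 / 6 = 17.92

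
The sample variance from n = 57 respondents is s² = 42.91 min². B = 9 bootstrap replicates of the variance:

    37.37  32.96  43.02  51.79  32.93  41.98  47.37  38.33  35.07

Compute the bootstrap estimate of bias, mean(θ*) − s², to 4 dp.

mean(θ*) = (37.37 + 32.96 + 43.02 + 51.79 + 32.93 + 41.98 + 47.37 + 38.33 + 35.07) / 9 = 40.09111
bias = 40.09111 − 42.91

bias = −2.8189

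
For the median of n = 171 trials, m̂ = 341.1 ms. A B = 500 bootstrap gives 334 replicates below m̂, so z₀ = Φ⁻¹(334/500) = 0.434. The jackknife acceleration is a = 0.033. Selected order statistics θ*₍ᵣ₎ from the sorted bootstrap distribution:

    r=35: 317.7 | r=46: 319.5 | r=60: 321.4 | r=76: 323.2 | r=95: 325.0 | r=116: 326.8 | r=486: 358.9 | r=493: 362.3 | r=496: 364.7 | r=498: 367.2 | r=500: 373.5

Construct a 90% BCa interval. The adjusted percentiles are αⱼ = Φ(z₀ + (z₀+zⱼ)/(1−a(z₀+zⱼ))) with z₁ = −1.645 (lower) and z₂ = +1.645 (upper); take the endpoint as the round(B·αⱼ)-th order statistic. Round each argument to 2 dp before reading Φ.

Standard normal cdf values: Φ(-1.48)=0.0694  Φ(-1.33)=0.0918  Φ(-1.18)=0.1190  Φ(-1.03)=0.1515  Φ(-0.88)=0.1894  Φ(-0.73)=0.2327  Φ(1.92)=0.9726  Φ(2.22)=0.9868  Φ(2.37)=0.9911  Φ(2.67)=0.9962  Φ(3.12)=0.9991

Lower: z₀ + z₁ = 0.434 + (-1.645) = -1.211; 1 − a(z₀+z₁) = 1 − (0.033)(-1.211) = 1.0400; argument = 0.434 + (-1.211)/1.0400 = -0.7305 → -0.73.
α₁ = Φ(-0.73) = 0.2327; rank = round(500 × 0.2327) = 116; θ*₍116₎ = 326.8.
Upper: z₀ + z₂ = 2.079; 1 − a(z₀+z₂) = 0.9314; argument = 2.6661 → 2.67; α₂ = 0.9962; rank = 498; θ*₍498₎ = 367.2.

(326.8, 367.2)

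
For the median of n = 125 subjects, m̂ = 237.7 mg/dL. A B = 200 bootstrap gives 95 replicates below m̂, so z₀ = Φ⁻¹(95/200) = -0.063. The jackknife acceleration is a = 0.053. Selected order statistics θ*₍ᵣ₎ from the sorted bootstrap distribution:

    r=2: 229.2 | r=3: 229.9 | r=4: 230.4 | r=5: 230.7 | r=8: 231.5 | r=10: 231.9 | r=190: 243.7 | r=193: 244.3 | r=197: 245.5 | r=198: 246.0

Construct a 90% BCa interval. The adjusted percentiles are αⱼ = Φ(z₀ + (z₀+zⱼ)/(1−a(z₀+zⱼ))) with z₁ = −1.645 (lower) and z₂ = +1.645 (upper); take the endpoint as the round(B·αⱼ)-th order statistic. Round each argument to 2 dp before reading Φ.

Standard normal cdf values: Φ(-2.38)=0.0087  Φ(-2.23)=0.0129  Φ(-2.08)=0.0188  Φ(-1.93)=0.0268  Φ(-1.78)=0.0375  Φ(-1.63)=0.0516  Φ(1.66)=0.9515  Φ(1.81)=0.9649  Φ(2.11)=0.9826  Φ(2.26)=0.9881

Lower: z₀ + z₁ = -0.063 + (-1.645) = -1.708; 1 − a(z₀+z₁) = 1 − (0.053)(-1.708) = 1.0905; argument = -0.063 + (-1.708)/1.0905 = -1.6292 → -1.63.
α₁ = Φ(-1.63) = 0.0516; rank = round(200 × 0.0516) = 10; θ*₍10₎ = 231.9.
Upper: z₀ + z₂ = 1.582; 1 − a(z₀+z₂) = 0.9162; argument = 1.6638 → 1.66; α₂ = 0.9515; rank = 190; θ*₍190₎ = 243.7.

(231.9, 243.7)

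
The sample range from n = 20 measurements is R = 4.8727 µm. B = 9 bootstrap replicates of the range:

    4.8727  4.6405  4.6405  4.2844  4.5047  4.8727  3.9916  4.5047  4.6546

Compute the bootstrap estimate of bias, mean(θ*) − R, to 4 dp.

bias = −0.3209

mean(θ*) = (4.8727 + 4.6405 + 4.6405 + 4.2844 + 4.5047 + 4.8727 + 3.9916 + 4.5047 + 4.6546) / 9 = 4.55182
bias = 4.55182 − 4.8727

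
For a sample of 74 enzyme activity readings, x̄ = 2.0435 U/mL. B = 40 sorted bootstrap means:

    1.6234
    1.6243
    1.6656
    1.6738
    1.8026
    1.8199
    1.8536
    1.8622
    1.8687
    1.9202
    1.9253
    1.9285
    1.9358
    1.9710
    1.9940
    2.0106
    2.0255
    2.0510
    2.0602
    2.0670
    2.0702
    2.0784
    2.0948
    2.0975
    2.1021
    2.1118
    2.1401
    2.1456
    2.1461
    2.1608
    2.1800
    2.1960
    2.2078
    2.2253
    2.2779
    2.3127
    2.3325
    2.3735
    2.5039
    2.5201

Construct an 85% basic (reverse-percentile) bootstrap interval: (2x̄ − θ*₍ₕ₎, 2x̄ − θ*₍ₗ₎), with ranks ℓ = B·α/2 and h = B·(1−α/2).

(1.7545, 2.4214)

Percentile endpoints at ranks 3 and 37: θ*₍3₎ = 1.6656, θ*₍37₎ = 2.3325.
Basic interval reflects these around x̄:
  lower = 2 × 2.0435 − 2.3325 = 1.7545
  upper = 2 × 2.0435 − 1.6656 = 2.4214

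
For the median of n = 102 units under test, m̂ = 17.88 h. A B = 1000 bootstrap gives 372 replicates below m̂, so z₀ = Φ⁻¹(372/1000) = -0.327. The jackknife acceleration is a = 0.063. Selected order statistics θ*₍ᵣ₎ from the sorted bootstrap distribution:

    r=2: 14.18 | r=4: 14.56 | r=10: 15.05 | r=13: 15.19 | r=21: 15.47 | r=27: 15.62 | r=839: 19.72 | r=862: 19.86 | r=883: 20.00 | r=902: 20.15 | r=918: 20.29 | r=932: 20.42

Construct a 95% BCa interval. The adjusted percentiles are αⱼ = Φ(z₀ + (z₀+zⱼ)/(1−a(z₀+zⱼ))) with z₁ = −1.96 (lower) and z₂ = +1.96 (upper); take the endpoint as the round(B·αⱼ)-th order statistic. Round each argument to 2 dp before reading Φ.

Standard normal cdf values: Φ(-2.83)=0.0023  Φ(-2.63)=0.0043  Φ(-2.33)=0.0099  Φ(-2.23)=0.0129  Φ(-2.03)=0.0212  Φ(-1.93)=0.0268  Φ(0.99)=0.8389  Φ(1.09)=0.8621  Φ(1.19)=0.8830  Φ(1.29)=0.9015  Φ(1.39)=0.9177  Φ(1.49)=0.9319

Lower: z₀ + z₁ = -0.327 + (-1.960) = -2.287; 1 − a(z₀+z₁) = 1 − (0.063)(-2.287) = 1.1441; argument = -0.327 + (-2.287)/1.1441 = -2.3260 → -2.33.
α₁ = Φ(-2.33) = 0.0099; rank = round(1000 × 0.0099) = 10; θ*₍10₎ = 15.05.
Upper: z₀ + z₂ = 1.633; 1 − a(z₀+z₂) = 0.8971; argument = 1.4933 → 1.49; α₂ = 0.9319; rank = 932; θ*₍932₎ = 20.42.

(15.05, 20.42)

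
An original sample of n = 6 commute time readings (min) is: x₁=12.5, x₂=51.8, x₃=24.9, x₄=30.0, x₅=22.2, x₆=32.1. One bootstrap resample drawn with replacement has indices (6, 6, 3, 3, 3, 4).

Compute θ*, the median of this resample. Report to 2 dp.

θ* = 27.45

Resample values: 32.1, 32.1, 24.9, 24.9, 24.9, 30.0.
Sorted: 24.9, 24.9, 24.9, 30.0, 32.1, 32.1
Median = average of the two middle values = 27.45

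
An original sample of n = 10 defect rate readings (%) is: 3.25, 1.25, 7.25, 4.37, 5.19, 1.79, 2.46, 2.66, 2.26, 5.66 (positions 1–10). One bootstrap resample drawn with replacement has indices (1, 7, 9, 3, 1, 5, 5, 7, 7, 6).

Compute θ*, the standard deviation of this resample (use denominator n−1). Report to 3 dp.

θ* = 1.750

Resample values: 3.25, 2.46, 2.26, 7.25, 3.25, 5.19, 5.19, 2.46, 2.46, 1.79.
Mean = 3.5560; sum of squared deviations = 27.5748
s² = 27.5748 / 9 = 3.0639
s = √3.0639 = 1.750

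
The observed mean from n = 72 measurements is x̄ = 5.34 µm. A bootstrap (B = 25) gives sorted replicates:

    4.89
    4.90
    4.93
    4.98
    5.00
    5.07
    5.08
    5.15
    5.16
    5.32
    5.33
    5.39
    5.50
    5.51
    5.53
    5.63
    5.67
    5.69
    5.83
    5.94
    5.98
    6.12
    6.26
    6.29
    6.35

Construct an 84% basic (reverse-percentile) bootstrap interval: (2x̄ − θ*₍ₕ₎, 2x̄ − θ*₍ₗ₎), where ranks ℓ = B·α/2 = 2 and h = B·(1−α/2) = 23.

(4.42, 5.78)

Percentile endpoints at ranks 2 and 23: θ*₍2₎ = 4.90, θ*₍23₎ = 6.26.
Basic interval reflects these around x̄:
  lower = 2 × 5.34 − 6.26 = 4.42
  upper = 2 × 5.34 − 4.90 = 5.78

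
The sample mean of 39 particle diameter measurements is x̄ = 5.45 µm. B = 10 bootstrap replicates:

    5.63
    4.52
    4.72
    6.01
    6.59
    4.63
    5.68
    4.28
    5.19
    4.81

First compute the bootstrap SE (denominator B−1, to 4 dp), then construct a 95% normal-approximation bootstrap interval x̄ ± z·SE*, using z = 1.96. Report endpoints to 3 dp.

(3.986, 6.914)

Mean of replicates = 5.2060; sum of squared deviations = 5.0194; SE* = √(5.0194/9) = 0.7468
Margin = 1.96 × 0.7468 = 1.4637
Interval: 5.45 ± 1.4637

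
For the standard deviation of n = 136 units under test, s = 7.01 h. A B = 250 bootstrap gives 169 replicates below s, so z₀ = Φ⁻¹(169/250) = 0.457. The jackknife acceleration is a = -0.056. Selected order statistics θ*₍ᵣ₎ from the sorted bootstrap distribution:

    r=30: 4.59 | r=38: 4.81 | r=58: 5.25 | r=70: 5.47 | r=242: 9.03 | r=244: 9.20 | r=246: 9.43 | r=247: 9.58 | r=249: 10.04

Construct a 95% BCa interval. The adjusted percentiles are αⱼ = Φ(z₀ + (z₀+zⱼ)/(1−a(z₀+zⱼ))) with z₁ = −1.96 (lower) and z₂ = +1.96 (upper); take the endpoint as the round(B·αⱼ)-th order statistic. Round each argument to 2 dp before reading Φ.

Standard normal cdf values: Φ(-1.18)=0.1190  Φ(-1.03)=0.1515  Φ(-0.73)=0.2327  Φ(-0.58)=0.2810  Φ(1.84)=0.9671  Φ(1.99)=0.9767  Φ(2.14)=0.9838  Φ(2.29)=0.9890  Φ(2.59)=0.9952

Lower: z₀ + z₁ = 0.457 + (-1.960) = -1.503; 1 − a(z₀+z₁) = 1 − (-0.056)(-1.503) = 0.9158; argument = 0.457 + (-1.503)/0.9158 = -1.1841 → -1.18.
α₁ = Φ(-1.18) = 0.1190; rank = round(250 × 0.1190) = 30; θ*₍30₎ = 4.59.
Upper: z₀ + z₂ = 2.417; 1 − a(z₀+z₂) = 1.1354; argument = 2.5859 → 2.59; α₂ = 0.9952; rank = 249; θ*₍249₎ = 10.04.

(4.59, 10.04)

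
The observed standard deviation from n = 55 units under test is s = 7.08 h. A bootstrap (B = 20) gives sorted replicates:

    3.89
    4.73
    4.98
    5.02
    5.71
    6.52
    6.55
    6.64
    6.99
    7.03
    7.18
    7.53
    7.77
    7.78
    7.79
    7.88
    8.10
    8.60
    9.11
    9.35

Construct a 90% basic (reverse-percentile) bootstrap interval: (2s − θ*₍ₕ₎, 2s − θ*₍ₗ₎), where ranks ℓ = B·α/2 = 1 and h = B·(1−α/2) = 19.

(5.05, 10.27)

Percentile endpoints at ranks 1 and 19: θ*₍1₎ = 3.89, θ*₍19₎ = 9.11.
Basic interval reflects these around s:
  lower = 2 × 7.08 − 9.11 = 5.05
  upper = 2 × 7.08 − 3.89 = 10.27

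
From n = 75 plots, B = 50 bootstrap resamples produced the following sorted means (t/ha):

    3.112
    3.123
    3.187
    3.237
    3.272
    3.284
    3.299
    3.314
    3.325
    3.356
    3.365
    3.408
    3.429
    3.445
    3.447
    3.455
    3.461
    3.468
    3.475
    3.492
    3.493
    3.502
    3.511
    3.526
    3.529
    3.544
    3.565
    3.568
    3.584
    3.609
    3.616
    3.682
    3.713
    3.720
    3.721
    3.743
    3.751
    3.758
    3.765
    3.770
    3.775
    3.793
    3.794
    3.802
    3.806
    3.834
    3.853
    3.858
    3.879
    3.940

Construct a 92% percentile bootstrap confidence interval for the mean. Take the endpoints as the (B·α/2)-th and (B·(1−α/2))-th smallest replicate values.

α = 0.08; lower rank = 50 × 0.040 = 2; upper rank = 50 × 0.960 = 48.
The 2nd smallest replicate is 3.123; the 48th is 3.858.

(3.123, 3.858)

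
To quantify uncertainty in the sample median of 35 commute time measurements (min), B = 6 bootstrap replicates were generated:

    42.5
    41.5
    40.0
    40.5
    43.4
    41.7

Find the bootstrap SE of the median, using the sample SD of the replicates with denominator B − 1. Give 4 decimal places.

Bootstrap SE is the standard deviation of the 6 replicate medians.
Mean of replicates: (42.5 + 41.5 + 40.0 + 40.5 + 43.4 + 41.7) / 6 = 249.60000 / 6 = 41.60000
Sum of squared deviations: (+0.90000)² + (−0.10000)² + (−1.60000)² + (−1.10000)² + (+1.80000)² + (+0.10000)² = 7.84000
Variance = 7.84000 / 5 = 1.56800
SE* = √1.56800

SE* = 1.2522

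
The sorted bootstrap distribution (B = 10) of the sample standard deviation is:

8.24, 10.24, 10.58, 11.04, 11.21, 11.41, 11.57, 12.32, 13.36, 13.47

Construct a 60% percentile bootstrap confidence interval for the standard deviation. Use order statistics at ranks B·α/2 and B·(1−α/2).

(10.24, 12.32)

α = 0.40; lower rank = 10 × 0.200 = 2; upper rank = 10 × 0.800 = 8.
The 2nd smallest replicate is 10.24; the 8th is 12.32.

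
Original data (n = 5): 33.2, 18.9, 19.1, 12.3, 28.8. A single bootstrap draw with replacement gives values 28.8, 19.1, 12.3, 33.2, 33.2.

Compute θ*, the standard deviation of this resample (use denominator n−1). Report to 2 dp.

θ* = 9.28

Mean = 25.3200; sum of squared deviations = 344.5080
s² = 344.5080 / 4 = 86.1270
s = √86.1270 = 9.28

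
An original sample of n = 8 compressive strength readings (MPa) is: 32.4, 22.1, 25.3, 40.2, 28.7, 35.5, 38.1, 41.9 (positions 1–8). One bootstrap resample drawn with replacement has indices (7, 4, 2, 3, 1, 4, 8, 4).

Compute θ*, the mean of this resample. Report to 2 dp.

Resample values: 38.1, 40.2, 22.1, 25.3, 32.4, 40.2, 41.9, 40.2.
Mean = (38.1 + 40.2 + 22.1 + 25.3 + 32.4 + 40.2 + 41.9 + 40.2) / 8 = 280.40 / 8 = 35.05

θ* = 35.05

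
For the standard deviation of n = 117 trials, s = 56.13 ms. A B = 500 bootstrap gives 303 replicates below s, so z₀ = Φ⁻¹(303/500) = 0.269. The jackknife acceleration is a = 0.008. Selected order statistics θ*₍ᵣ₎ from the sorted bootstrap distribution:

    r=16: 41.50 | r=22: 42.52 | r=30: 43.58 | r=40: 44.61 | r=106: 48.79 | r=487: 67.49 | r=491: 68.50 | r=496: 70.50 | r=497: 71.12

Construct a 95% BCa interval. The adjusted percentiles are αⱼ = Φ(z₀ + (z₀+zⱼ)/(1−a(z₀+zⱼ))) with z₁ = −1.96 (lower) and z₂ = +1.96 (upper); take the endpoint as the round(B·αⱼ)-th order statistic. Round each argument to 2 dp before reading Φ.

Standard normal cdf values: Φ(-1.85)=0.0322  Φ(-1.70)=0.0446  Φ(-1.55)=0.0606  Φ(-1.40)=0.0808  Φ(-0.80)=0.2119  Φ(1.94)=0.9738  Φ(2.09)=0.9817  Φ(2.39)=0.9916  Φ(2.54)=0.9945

(44.61, 71.12)

Lower: z₀ + z₁ = 0.269 + (-1.960) = -1.691; 1 − a(z₀+z₁) = 1 − (0.008)(-1.691) = 1.0135; argument = 0.269 + (-1.691)/1.0135 = -1.3994 → -1.40.
α₁ = Φ(-1.40) = 0.0808; rank = round(500 × 0.0808) = 40; θ*₍40₎ = 44.61.
Upper: z₀ + z₂ = 2.229; 1 − a(z₀+z₂) = 0.9822; argument = 2.5385 → 2.54; α₂ = 0.9945; rank = 497; θ*₍497₎ = 71.12.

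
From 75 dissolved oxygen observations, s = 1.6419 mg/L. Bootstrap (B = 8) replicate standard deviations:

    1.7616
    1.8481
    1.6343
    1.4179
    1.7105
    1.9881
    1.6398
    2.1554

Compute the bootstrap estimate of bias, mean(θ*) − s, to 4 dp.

mean(θ*) = (1.7616 + 1.8481 + 1.6343 + 1.4179 + 1.7105 + 1.9881 + 1.6398 + 2.1554) / 8 = 1.76946
bias = 1.76946 − 1.6419

bias = +0.1276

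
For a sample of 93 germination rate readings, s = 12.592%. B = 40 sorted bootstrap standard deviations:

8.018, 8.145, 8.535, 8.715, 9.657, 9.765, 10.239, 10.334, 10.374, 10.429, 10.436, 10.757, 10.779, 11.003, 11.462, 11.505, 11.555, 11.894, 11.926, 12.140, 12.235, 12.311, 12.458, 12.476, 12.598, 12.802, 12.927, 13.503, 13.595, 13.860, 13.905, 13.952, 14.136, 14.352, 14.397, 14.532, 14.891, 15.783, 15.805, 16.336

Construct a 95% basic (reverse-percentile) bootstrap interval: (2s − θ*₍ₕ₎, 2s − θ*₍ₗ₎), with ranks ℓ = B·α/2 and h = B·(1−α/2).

Percentile endpoints at ranks 1 and 39: θ*₍1₎ = 8.018, θ*₍39₎ = 15.805.
Basic interval reflects these around s:
  lower = 2 × 12.592 − 15.805 = 9.379
  upper = 2 × 12.592 − 8.018 = 17.166

(9.379, 17.166)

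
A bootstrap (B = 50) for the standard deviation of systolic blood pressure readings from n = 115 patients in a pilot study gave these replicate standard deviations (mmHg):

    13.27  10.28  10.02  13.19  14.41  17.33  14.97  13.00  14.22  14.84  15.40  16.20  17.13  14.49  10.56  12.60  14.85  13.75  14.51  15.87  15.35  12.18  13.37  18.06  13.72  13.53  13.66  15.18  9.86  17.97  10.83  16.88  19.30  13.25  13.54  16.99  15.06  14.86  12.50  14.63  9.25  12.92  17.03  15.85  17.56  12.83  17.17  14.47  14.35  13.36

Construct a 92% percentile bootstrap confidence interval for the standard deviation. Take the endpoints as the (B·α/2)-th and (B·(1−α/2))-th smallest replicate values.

(9.86, 17.97)

Sorted replicates: 9.25, 9.86, 10.02, 10.28, 10.56, 10.83, 12.18, 12.50, 12.60, 12.83, 12.92, 13.00, 13.19, 13.25, 13.27, 13.36, 13.37, 13.53, 13.54, 13.66, 13.72, 13.75, 14.22, 14.35, 14.41, 14.47, 14.49, 14.51, 14.63, 14.84, 14.85, 14.86, 14.97, 15.06, 15.18, 15.35, 15.40, 15.85, 15.87, 16.20, 16.88, 16.99, 17.03, 17.13, 17.17, 17.33, 17.56, 17.97, 18.06, 19.30
α = 0.08; lower rank = 50 × 0.040 = 2; upper rank = 50 × 0.960 = 48.
The 2nd smallest replicate is 9.86; the 48th is 17.97.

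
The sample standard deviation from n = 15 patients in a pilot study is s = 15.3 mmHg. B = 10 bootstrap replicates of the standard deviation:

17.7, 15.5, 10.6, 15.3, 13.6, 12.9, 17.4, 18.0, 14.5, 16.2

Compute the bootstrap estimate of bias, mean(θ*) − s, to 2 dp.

mean(θ*) = (17.7 + 15.5 + 10.6 + 15.3 + 13.6 + 12.9 + 17.4 + 18.0 + 14.5 + 16.2) / 10 = 15.170
bias = 15.170 − 15.3

bias = −0.13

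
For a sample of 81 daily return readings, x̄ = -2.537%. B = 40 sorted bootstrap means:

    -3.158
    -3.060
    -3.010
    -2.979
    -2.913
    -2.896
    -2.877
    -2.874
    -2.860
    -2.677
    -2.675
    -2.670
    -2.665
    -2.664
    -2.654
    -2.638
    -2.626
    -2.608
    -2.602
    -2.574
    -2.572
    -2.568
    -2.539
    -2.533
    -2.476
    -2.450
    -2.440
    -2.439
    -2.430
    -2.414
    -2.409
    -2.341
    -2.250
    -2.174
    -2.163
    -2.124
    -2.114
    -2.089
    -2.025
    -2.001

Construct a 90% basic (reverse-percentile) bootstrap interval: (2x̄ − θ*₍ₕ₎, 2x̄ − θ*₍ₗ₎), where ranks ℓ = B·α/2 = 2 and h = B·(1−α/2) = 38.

(-2.985, -2.014)

Percentile endpoints at ranks 2 and 38: θ*₍2₎ = -3.060, θ*₍38₎ = -2.089.
Basic interval reflects these around x̄:
  lower = 2 × -2.537 − -2.089 = -2.985
  upper = 2 × -2.537 − -3.060 = -2.014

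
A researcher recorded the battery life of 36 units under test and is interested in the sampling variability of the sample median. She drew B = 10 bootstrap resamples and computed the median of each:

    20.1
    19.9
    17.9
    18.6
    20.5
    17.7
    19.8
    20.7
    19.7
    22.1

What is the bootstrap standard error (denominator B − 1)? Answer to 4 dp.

Bootstrap SE is the standard deviation of the 10 replicate medians.
Mean of replicates: (20.1 + 19.9 + 17.9 + 18.6 + 20.5 + 17.7 + 19.8 + 20.7 + 19.7 + 22.1) / 10 = 197.00000 / 10 = 19.70000
Sum of squared deviations: (+0.40000)² + (+0.20000)² + (−1.80000)² + (−1.10000)² + (+0.80000)² + (−2.00000)² + (+0.10000)² + (+1.00000)² + (+0.00000)² + (+2.40000)² = 16.06000
Variance = 16.06000 / 9 = 1.78444
SE* = √1.78444

SE* = 1.3358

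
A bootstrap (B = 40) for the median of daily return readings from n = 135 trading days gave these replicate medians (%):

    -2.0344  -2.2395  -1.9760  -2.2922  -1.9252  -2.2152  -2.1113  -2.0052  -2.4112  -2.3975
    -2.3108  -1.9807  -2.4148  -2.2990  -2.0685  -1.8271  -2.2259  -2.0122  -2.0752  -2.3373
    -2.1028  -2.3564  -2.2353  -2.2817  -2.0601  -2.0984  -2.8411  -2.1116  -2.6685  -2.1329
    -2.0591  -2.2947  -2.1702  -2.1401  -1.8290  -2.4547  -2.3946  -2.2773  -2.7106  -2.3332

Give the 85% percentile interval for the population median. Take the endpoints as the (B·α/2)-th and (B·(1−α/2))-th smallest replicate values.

Sorted replicates: -2.8411, -2.7106, -2.6685, -2.4547, -2.4148, -2.4112, -2.3975, -2.3946, -2.3564, -2.3373, -2.3332, -2.3108, -2.2990, -2.2947, -2.2922, -2.2817, -2.2773, -2.2395, -2.2353, -2.2259, -2.2152, -2.1702, -2.1401, -2.1329, -2.1116, -2.1113, -2.1028, -2.0984, -2.0752, -2.0685, -2.0601, -2.0591, -2.0344, -2.0122, -2.0052, -1.9807, -1.9760, -1.9252, -1.8290, -1.8271
α = 0.15; lower rank = 40 × 0.075 = 3; upper rank = 40 × 0.925 = 37.
The 3rd smallest replicate is -2.6685; the 37th is -1.9760.

(-2.6685, -1.9760)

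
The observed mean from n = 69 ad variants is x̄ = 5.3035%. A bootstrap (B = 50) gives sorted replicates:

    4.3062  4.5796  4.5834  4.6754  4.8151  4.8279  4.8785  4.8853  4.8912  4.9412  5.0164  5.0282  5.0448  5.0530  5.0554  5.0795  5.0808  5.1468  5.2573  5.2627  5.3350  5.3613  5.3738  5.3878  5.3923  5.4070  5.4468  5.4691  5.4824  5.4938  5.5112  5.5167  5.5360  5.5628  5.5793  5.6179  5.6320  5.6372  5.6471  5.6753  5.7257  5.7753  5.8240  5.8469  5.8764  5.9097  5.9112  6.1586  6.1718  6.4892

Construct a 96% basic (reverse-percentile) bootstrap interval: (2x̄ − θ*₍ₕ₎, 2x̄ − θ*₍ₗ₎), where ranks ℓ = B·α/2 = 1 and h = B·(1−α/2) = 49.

(4.4352, 6.3008)

Percentile endpoints at ranks 1 and 49: θ*₍1₎ = 4.3062, θ*₍49₎ = 6.1718.
Basic interval reflects these around x̄:
  lower = 2 × 5.3035 − 6.1718 = 4.4352
  upper = 2 × 5.3035 − 4.3062 = 6.3008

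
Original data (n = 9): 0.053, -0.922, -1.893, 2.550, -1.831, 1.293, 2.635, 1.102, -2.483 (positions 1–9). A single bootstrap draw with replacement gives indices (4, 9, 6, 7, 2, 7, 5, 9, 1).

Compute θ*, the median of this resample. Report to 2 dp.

θ* = 0.05

Resample values: 2.550, -2.483, 1.293, 2.635, -0.922, 2.635, -1.831, -2.483, 0.053.
Sorted: -2.483, -2.483, -1.831, -0.922, 0.053, 1.293, 2.550, 2.635, 2.635
Median = middle value = 0.05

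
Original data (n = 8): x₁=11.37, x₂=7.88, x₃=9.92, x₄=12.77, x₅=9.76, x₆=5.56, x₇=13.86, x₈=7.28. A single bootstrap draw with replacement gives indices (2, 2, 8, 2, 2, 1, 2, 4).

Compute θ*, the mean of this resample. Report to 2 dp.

θ* = 8.85

Resample values: 7.88, 7.88, 7.28, 7.88, 7.88, 11.37, 7.88, 12.77.
Mean = (7.88 + 7.88 + 7.28 + 7.88 + 7.88 + 11.37 + 7.88 + 12.77) / 8 = 70.820 / 8 = 8.85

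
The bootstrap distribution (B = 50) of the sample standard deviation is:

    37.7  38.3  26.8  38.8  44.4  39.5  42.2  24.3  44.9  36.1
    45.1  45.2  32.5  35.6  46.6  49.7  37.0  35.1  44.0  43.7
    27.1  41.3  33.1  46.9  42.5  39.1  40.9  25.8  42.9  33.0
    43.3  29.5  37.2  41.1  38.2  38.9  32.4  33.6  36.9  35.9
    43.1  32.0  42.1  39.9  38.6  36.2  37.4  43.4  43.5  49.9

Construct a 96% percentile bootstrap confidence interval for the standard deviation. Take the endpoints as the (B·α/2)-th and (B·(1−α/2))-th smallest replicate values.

Sorted replicates: 24.3, 25.8, 26.8, 27.1, 29.5, 32.0, 32.4, 32.5, 33.0, 33.1, 33.6, 35.1, 35.6, 35.9, 36.1, 36.2, 36.9, 37.0, 37.2, 37.4, 37.7, 38.2, 38.3, 38.6, 38.8, 38.9, 39.1, 39.5, 39.9, 40.9, 41.1, 41.3, 42.1, 42.2, 42.5, 42.9, 43.1, 43.3, 43.4, 43.5, 43.7, 44.0, 44.4, 44.9, 45.1, 45.2, 46.6, 46.9, 49.7, 49.9
α = 0.04; lower rank = 50 × 0.020 = 1; upper rank = 50 × 0.980 = 49.
The 1st smallest replicate is 24.3; the 49th is 49.7.

(24.3, 49.7)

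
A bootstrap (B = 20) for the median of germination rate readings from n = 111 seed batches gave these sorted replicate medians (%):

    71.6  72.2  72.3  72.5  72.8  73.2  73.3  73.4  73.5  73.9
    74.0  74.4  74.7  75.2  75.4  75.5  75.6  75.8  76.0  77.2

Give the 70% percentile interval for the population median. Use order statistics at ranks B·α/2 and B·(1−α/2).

α = 0.30; lower rank = 20 × 0.150 = 3; upper rank = 20 × 0.850 = 17.
The 3rd smallest replicate is 72.3; the 17th is 75.6.

(72.3, 75.6)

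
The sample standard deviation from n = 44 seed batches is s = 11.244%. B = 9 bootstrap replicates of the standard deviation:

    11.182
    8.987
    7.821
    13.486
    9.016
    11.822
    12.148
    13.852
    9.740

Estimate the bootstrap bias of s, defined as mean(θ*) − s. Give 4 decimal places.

bias = −0.3491

mean(θ*) = (11.182 + 8.987 + 7.821 + 13.486 + 9.016 + 11.822 + 12.148 + 13.852 + 9.740) / 9 = 10.89489
bias = 10.89489 − 11.244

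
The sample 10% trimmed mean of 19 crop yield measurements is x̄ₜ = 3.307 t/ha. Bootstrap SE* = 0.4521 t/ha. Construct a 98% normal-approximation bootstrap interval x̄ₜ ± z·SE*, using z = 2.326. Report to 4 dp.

(2.2554, 4.3586)

Margin = 2.326 × 0.4521 = 1.05158
Interval: 3.307 ± 1.05158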